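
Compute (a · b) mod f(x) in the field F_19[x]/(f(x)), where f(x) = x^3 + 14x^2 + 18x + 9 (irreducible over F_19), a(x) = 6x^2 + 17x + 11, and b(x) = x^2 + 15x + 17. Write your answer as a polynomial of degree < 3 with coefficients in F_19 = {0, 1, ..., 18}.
a · b ≡ 14x^2 + 5x + 18 (mod f(x))

Multiply in F_19[x]: a(x)·b(x) = (6x^2 + 17x + 11)·(x^2 + 15x + 17) = 6x^4 + 12x^3 + 7x^2 + 17x + 16. This has degree ≥ 3, so divide by f(x) over F_19: 6x^4 + 12x^3 + 7x^2 + 17x + 16 = (6x + 4)·(x^3 + 14x^2 + 18x + 9) + (14x^2 + 5x + 18). Hence a·b ≡ 14x^2 + 5x + 18 (mod f). (F_19[x]/(f) is a field with 19^3 = 6859 elements since f is irreducible of degree 3.)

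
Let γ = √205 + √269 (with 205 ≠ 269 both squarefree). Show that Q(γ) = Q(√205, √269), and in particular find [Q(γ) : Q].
[Q(γ) : Q] = 4 (equivalently, Q(γ) = Q(√205, √269))

Obviously Q(γ) ⊆ Q(√205, √269), and [Q(√205, √269):Q] = 4 (since 205, 269 are distinct squarefree integers > 1 with 55145 not a perfect square). To show equality we compute the minimal polynomial of γ. From γ = √205 + √269: γ^2 = 205 + 2√(55145) + 269 = 474 + 2√(55145), so γ^2 - 474 = 2√(55145); squaring, (γ^2 - 474)^2 = 4·55145, i.e. γ^4 - 948γ^2 + 224676 - 220580 = 0, i.e. γ^4 - 948γ^2 + 4096 = 0. So γ is a root of x^4 - 948x^2 + 4096. This polynomial is irreducible over Q: it has no rational root (each ±√205 ± √269 is irrational), and any factorization into two quadratics over Q would force √(55145) ∈ Q (pairing opposite roots) or √205, √269 ∈ Q (other pairings), all impossible. Hence [Q(γ):Q] = 4 = [Q(√205, √269):Q], so Q(γ) = Q(√205, √269).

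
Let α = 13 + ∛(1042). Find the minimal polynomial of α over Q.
m_α(x) = x^3 - 39x^2 + 507x - 3239

Set β = α - 13 = ∛(1042), so β^3 = 1042. Then (α - 13)^3 - 1042 = 0, i.e. α is a root of g(x) = (x - 13)^3 - 1042 = x^3 - 39x^2 + 507x - 3239. Since g(x) = h(x - 13) where h(x) = x^3 - 1042, and h is irreducible over Q (because 1042 is not a perfect cube, so h has no rational root, and a monic cubic with no rational root is irreducible), g is also irreducible (irreducibility is preserved under the substitution x → x - 13). Hence m_α(x) = x^3 - 39x^2 + 507x - 3239.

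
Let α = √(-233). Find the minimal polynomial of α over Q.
m_α(x) = x^2 + 233

α satisfies α^2 + 233 = 0, so x^2 + 233 annihilates α. Since d = -233 is squarefree and ≠ 1, it is not a perfect square in Q, so x^2 + 233 has no rational root and is therefore irreducible over Q (a degree-2 polynomial over a field is irreducible iff it has no root). Hence m_α(x) = x^2 + 233.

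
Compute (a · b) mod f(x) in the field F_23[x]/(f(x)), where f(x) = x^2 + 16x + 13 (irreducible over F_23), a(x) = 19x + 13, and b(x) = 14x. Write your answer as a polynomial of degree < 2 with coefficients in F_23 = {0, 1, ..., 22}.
a · b ≡ 20x + 15 (mod f(x))

Multiply in F_23[x]: a(x)·b(x) = (19x + 13)·(14x) = 13x^2 + 21x. This has degree ≥ 2, so divide by f(x) over F_23: 13x^2 + 21x = (13)·(x^2 + 16x + 13) + (20x + 15). Hence a·b ≡ 20x + 15 (mod f). (F_23[x]/(f) is a field with 23^2 = 529 elements since f is irreducible of degree 2.)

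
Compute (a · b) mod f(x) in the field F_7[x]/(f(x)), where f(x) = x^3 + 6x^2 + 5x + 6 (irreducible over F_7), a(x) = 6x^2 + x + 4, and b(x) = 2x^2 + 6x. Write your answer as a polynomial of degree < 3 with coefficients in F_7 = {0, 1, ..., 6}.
a · b ≡ 4x^2 + 3x + 1 (mod f(x))

Multiply in F_7[x]: a(x)·b(x) = (6x^2 + x + 4)·(2x^2 + 6x) = 5x^4 + 3x^3 + 3x. This has degree ≥ 3, so divide by f(x) over F_7: 5x^4 + 3x^3 + 3x = (5x + 1)·(x^3 + 6x^2 + 5x + 6) + (4x^2 + 3x + 1). Hence a·b ≡ 4x^2 + 3x + 1 (mod f). (F_7[x]/(f) is a field with 7^3 = 343 elements since f is irreducible of degree 3.)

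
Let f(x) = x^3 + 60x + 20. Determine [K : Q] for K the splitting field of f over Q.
[K : Q] = 6

By the rational root test, any rational root of the monic integer polynomial f(x) = x^3 + 60x + 20 must be an integer dividing the constant term 20, i.e. one of ±{1, 2, 4, 5, 10, 20}. Evaluating: f(1) = 81, f(-1) = -41, f(2) = 148, f(-2) = -108, f(4) = 324, f(-4) = -284, f(5) = 445, f(-5) = -405, f(10) = 1620, f(-10) = -1580, f(20) = 9220, f(-20) = -9180; none is 0, so f has no rational root and is therefore irreducible over Q (a cubic with no linear factor over a field is irreducible). For an irreducible cubic, the Galois group is A_3 or S_3 according as the discriminant disc(f) = -4a^3 - 27b^2 = -4·(60)^3 - 27·(20)^2 = -874800 is or is not a square in Q. Here disc(f) = -874800 is not a perfect square in Q, so the Galois group of f over Q is not contained in A_3 and must be all of S_3. The splitting field has degree |S_3| = 6 over Q, so [K : Q] = 6.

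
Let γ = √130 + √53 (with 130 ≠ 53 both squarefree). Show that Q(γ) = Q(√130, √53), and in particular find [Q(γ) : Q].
[Q(γ) : Q] = 4 (equivalently, Q(γ) = Q(√130, √53))

Obviously Q(γ) ⊆ Q(√130, √53), and [Q(√130, √53):Q] = 4 (since 130, 53 are distinct squarefree integers > 1 with 6890 not a perfect square). To show equality we compute the minimal polynomial of γ. From γ = √130 + √53: γ^2 = 130 + 2√(6890) + 53 = 183 + 2√(6890), so γ^2 - 183 = 2√(6890); squaring, (γ^2 - 183)^2 = 4·6890, i.e. γ^4 - 366γ^2 + 33489 - 27560 = 0, i.e. γ^4 - 366γ^2 + 5929 = 0. So γ is a root of x^4 - 366x^2 + 5929. This polynomial is irreducible over Q: it has no rational root (each ±√130 ± √53 is irrational), and any factorization into two quadratics over Q would force √(6890) ∈ Q (pairing opposite roots) or √130, √53 ∈ Q (other pairings), all impossible. Hence [Q(γ):Q] = 4 = [Q(√130, √53):Q], so Q(γ) = Q(√130, √53).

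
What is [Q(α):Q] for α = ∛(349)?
[Q(α):Q] = 3

The minimal polynomial of α is x^3 - 349, irreducible over Q since 349 is not a perfect cube (so x^3 - 349 has no rational root). Hence [Q(α):Q] = deg(m_α) = 3.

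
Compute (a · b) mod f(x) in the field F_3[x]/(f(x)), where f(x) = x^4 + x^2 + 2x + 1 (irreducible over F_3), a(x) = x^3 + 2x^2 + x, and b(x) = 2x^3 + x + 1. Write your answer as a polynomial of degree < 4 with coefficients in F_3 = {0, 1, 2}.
a · b ≡ x^3 + x^2 + x + 2 (mod f(x))

Multiply in F_3[x]: a(x)·b(x) = (x^3 + 2x^2 + x)·(2x^3 + x + 1) = 2x^6 + x^5 + x. This has degree ≥ 4, so divide by f(x) over F_3: 2x^6 + x^5 + x = (2x^2 + x + 1)·(x^4 + x^2 + 2x + 1) + (x^3 + x^2 + x + 2). Hence a·b ≡ x^3 + x^2 + x + 2 (mod f). (F_3[x]/(f) is a field with 3^4 = 81 elements since f is irreducible of degree 4.)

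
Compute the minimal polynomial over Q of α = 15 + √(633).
m_α(x) = x^2 - 30x - 408

From α - 15 = √(633), squaring gives (α - 15)^2 = 633, i.e. α^2 - 30α + 225 = 633, so α^2 - 30α - 408 = 0. The discriminant of x^2 - 30x - 408 is (-30)^2 - 4·(-408) = 900 + 1632 = 2532, and 4·(633) is not a perfect square in Q since 633 is squarefree and ≠ 1. Hence x^2 - 30x - 408 is irreducible over Q and is the minimal polynomial of α.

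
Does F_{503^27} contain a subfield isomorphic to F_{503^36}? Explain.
No: F_{503^36} is not a subfield of F_{503^27}

F_{p^m} embeds in F_{p^n} iff m | n. Here 36 ∤ 27 (since 27 = 0·36 + 27 with remainder 27 ≠ 0), so F_{503^36} is not a subfield of F_{503^27}. Equivalently: if it were, the tower law would give 36 = [F_{503^36}:F_503] dividing [F_{503^27}:F_503] = 27, contradiction.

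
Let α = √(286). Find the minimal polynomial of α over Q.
m_α(x) = x^2 - 286

α satisfies α^2 - 286 = 0, so x^2 - 286 annihilates α. Since d = 286 is squarefree and ≠ 1, it is not a perfect square in Q, so x^2 - 286 has no rational root and is therefore irreducible over Q (a degree-2 polynomial over a field is irreducible iff it has no root). Hence m_α(x) = x^2 - 286.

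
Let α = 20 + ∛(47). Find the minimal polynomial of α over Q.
m_α(x) = x^3 - 60x^2 + 1200x - 8047

Set β = α - 20 = ∛(47), so β^3 = 47. Then (α - 20)^3 - 47 = 0, i.e. α is a root of g(x) = (x - 20)^3 - 47 = x^3 - 60x^2 + 1200x - 8047. Since g(x) = h(x - 20) where h(x) = x^3 - 47, and h is irreducible over Q (because 47 is not a perfect cube, so h has no rational root, and a monic cubic with no rational root is irreducible), g is also irreducible (irreducibility is preserved under the substitution x → x - 20). Hence m_α(x) = x^3 - 60x^2 + 1200x - 8047.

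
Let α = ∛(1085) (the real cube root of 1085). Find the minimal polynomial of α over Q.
m_α(x) = x^3 - 1085

α satisfies α^3 = 1085, so x^3 - 1085 annihilates α. By the rational root test, a rational root p/q (in lowest terms) of x^3 - 1085 would satisfy p^3 = 1085 q^3, forcing q = 1 and p^3 = 1085; but 1085 is not a perfect cube, contradiction. A monic cubic over Q with no rational root is irreducible (any nontrivial factorization would include a linear factor). Hence x^3 - 1085 is the minimal polynomial of α, and in particular [Q(α):Q] = 3.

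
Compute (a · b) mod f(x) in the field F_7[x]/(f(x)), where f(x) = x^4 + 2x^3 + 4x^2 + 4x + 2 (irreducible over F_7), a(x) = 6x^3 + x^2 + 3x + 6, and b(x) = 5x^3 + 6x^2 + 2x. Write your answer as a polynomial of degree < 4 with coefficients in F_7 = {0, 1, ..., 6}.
a · b ≡ 6x^3 + 2x^2 + x (mod f(x))

Multiply in F_7[x]: a(x)·b(x) = (6x^3 + x^2 + 3x + 6)·(5x^3 + 6x^2 + 2x) = 2x^6 + 6x^5 + 5x^4 + x^3 + 5x. This has degree ≥ 4, so divide by f(x) over F_7: 2x^6 + 6x^5 + 5x^4 + x^3 + 5x = (2x^2 + 2x)·(x^4 + 2x^3 + 4x^2 + 4x + 2) + (6x^3 + 2x^2 + x). Hence a·b ≡ 6x^3 + 2x^2 + x (mod f). (F_7[x]/(f) is a field with 7^4 = 2401 elements since f is irreducible of degree 4.)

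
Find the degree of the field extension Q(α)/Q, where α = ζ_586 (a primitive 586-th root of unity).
[Q(α):Q] = 292

The minimal polynomial of ζ_586 over Q is the 586-th cyclotomic polynomial Φ_586(x), which is irreducible over Q and has degree φ(586) = 292. Hence [Q(α):Q] = φ(586) = 292.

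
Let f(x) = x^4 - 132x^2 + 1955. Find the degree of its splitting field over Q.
[K : Q] = 4

Solving the quadratic in x^2: x^2 = (132 ± √(132^2 - 4·1955))/2 = (132 ± √9604)/2 = (132 ± 98)/2, giving x^2 = 17 or x^2 = 115. So f(x) = (x^2 - 17)(x^2 - 115) and the roots of f are ±√17, ±√115. Hence the splitting field is K = Q(√17, √115). Since 17 and 115 are distinct squarefree integers > 1, their product 1955 is not a perfect square, so √115 ∉ Q(√17). By the tower law [K:Q] = [Q(√17,√115):Q(√17)] · [Q(√17):Q] = 2 · 2 = 4.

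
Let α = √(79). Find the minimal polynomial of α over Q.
m_α(x) = x^2 - 79

α satisfies α^2 - 79 = 0, so x^2 - 79 annihilates α. Since d = 79 is squarefree and ≠ 1, it is not a perfect square in Q, so x^2 - 79 has no rational root and is therefore irreducible over Q (a degree-2 polynomial over a field is irreducible iff it has no root). Hence m_α(x) = x^2 - 79.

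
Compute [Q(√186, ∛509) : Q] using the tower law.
[Q(√186, ∛509) : Q] = 6

Let L = Q(√186, ∛509). Since Q(√186) ⊂ L and [Q(√186):Q] = 2, the tower law gives 2 | [L:Q]. Likewise Q(∛509) ⊂ L with [Q(∛509):Q] = 3 (because 509 is not a perfect cube), so 3 | [L:Q]. As gcd(2,3) = 1, [L:Q] is divisible by 6. Conversely L is generated over Q by √186 and ∛509, so [L:Q] ≤ 2·3 = 6. Therefore [Q(√186, ∛509) : Q] = 6.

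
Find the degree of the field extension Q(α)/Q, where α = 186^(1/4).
[Q(α):Q] = 4

α is a root of x^4 - 186. By Eisenstein's criterion at the prime p = 2 (which divides the constant term 186 but p^2 = 4 does not, since 186 is squarefree), x^4 - 186 is irreducible over Q. Hence [Q(α):Q] = 4.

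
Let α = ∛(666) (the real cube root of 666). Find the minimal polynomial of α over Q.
m_α(x) = x^3 - 666

α satisfies α^3 = 666, so x^3 - 666 annihilates α. By the rational root test, a rational root p/q (in lowest terms) of x^3 - 666 would satisfy p^3 = 666 q^3, forcing q = 1 and p^3 = 666; but 666 is not a perfect cube, contradiction. A monic cubic over Q with no rational root is irreducible (any nontrivial factorization would include a linear factor). Hence x^3 - 666 is the minimal polynomial of α, and in particular [Q(α):Q] = 3.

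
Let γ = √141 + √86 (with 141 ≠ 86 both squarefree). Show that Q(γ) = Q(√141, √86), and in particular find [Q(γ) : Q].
[Q(γ) : Q] = 4 (equivalently, Q(γ) = Q(√141, √86))

Obviously Q(γ) ⊆ Q(√141, √86), and [Q(√141, √86):Q] = 4 (since 141, 86 are distinct squarefree integers > 1 with 12126 not a perfect square). To show equality we compute the minimal polynomial of γ. From γ = √141 + √86: γ^2 = 141 + 2√(12126) + 86 = 227 + 2√(12126), so γ^2 - 227 = 2√(12126); squaring, (γ^2 - 227)^2 = 4·12126, i.e. γ^4 - 454γ^2 + 51529 - 48504 = 0, i.e. γ^4 - 454γ^2 + 3025 = 0. So γ is a root of x^4 - 454x^2 + 3025. This polynomial is irreducible over Q: it has no rational root (each ±√141 ± √86 is irrational), and any factorization into two quadratics over Q would force √(12126) ∈ Q (pairing opposite roots) or √141, √86 ∈ Q (other pairings), all impossible. Hence [Q(γ):Q] = 4 = [Q(√141, √86):Q], so Q(γ) = Q(√141, √86).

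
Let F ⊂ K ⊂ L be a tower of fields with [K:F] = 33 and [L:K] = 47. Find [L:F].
[L:F] = 1551

The tower law says that for any tower of field extensions F ⊂ K ⊂ L with finite degrees, [L:F] = [L:K] · [K:F]. Here this gives [L:F] = 47 · 33 = 1551.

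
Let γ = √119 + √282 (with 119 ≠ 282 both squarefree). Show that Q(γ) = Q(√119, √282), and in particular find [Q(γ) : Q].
[Q(γ) : Q] = 4 (equivalently, Q(γ) = Q(√119, √282))

Obviously Q(γ) ⊆ Q(√119, √282), and [Q(√119, √282):Q] = 4 (since 119, 282 are distinct squarefree integers > 1 with 33558 not a perfect square). To show equality we compute the minimal polynomial of γ. From γ = √119 + √282: γ^2 = 119 + 2√(33558) + 282 = 401 + 2√(33558), so γ^2 - 401 = 2√(33558); squaring, (γ^2 - 401)^2 = 4·33558, i.e. γ^4 - 802γ^2 + 160801 - 134232 = 0, i.e. γ^4 - 802γ^2 + 26569 = 0. So γ is a root of x^4 - 802x^2 + 26569. This polynomial is irreducible over Q: it has no rational root (each ±√119 ± √282 is irrational), and any factorization into two quadratics over Q would force √(33558) ∈ Q (pairing opposite roots) or √119, √282 ∈ Q (other pairings), all impossible. Hence [Q(γ):Q] = 4 = [Q(√119, √282):Q], so Q(γ) = Q(√119, √282).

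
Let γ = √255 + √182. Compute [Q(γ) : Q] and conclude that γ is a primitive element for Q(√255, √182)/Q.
[Q(γ) : Q] = 4 (equivalently, Q(γ) = Q(√255, √182))

Obviously Q(γ) ⊆ Q(√255, √182), and [Q(√255, √182):Q] = 4 (since 255, 182 are distinct squarefree integers > 1 with 46410 not a perfect square). To show equality we compute the minimal polynomial of γ. From γ = √255 + √182: γ^2 = 255 + 2√(46410) + 182 = 437 + 2√(46410), so γ^2 - 437 = 2√(46410); squaring, (γ^2 - 437)^2 = 4·46410, i.e. γ^4 - 874γ^2 + 190969 - 185640 = 0, i.e. γ^4 - 874γ^2 + 5329 = 0. So γ is a root of x^4 - 874x^2 + 5329. This polynomial is irreducible over Q: it has no rational root (each ±√255 ± √182 is irrational), and any factorization into two quadratics over Q would force √(46410) ∈ Q (pairing opposite roots) or √255, √182 ∈ Q (other pairings), all impossible. Hence [Q(γ):Q] = 4 = [Q(√255, √182):Q], so Q(γ) = Q(√255, √182).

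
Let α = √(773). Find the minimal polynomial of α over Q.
m_α(x) = x^2 - 773

α satisfies α^2 - 773 = 0, so x^2 - 773 annihilates α. Since d = 773 is squarefree and ≠ 1, it is not a perfect square in Q, so x^2 - 773 has no rational root and is therefore irreducible over Q (a degree-2 polynomial over a field is irreducible iff it has no root). Hence m_α(x) = x^2 - 773.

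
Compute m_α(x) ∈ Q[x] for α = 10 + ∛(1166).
m_α(x) = x^3 - 30x^2 + 300x - 2166

Set β = α - 10 = ∛(1166), so β^3 = 1166. Then (α - 10)^3 - 1166 = 0, i.e. α is a root of g(x) = (x - 10)^3 - 1166 = x^3 - 30x^2 + 300x - 2166. Since g(x) = h(x - 10) where h(x) = x^3 - 1166, and h is irreducible over Q (because 1166 is not a perfect cube, so h has no rational root, and a monic cubic with no rational root is irreducible), g is also irreducible (irreducibility is preserved under the substitution x → x - 10). Hence m_α(x) = x^3 - 30x^2 + 300x - 2166.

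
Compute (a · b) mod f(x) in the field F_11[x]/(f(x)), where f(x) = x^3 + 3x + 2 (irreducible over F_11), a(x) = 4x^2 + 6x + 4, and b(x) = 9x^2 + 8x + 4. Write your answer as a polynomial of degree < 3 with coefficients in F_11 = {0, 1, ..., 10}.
a · b ≡ 3x^2 + x + 9 (mod f(x))

Multiply in F_11[x]: a(x)·b(x) = (4x^2 + 6x + 4)·(9x^2 + 8x + 4) = 3x^4 + 9x^3 + x^2 + x + 5. This has degree ≥ 3, so divide by f(x) over F_11: 3x^4 + 9x^3 + x^2 + x + 5 = (3x + 9)·(x^3 + 3x + 2) + (3x^2 + x + 9). Hence a·b ≡ 3x^2 + x + 9 (mod f). (F_11[x]/(f) is a field with 11^3 = 1331 elements since f is irreducible of degree 3.)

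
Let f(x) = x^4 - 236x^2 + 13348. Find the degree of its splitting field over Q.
[K : Q] = 4

Solving the quadratic in x^2: x^2 = (236 ± √(236^2 - 4·13348))/2 = (236 ± √2304)/2 = (236 ± 48)/2, giving x^2 = 142 or x^2 = 94. So f(x) = (x^2 - 142)(x^2 - 94) and the roots of f are ±√142, ±√94. Hence the splitting field is K = Q(√142, √94). Since 142 and 94 are distinct squarefree integers > 1, their product 13348 is not a perfect square, so √94 ∉ Q(√142). By the tower law [K:Q] = [Q(√142,√94):Q(√142)] · [Q(√142):Q] = 2 · 2 = 4.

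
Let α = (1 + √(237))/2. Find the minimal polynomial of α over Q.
m_α(x) = x^2 - x - 59

From 2α - 1 = √(237), squaring gives (2α - 1)^2 = 237, i.e. 4α^2 - 4α + 1 = 237, so α^2 - α + (1 - 237)/4 = 0. Since 237 ≡ 1 (mod 4), (1 - 237)/4 = -59 ∈ Z. The polynomial x^2 - x - 59 has discriminant 1 - 4·(-59) = 237, which is not a perfect square in Q (d = 237 is squarefree and ≠ 1), so x^2 - x - 59 is irreducible over Q. It is the minimal polynomial of α.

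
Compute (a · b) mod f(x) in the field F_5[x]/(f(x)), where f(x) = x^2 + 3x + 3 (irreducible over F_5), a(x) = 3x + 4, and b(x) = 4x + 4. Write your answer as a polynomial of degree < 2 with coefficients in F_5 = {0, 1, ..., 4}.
a · b ≡ 2x (mod f(x))

Multiply in F_5[x]: a(x)·b(x) = (3x + 4)·(4x + 4) = 2x^2 + 3x + 1. This has degree ≥ 2, so divide by f(x) over F_5: 2x^2 + 3x + 1 = (2)·(x^2 + 3x + 3) + (2x). Hence a·b ≡ 2x (mod f). (F_5[x]/(f) is a field with 5^2 = 25 elements since f is irreducible of degree 2.)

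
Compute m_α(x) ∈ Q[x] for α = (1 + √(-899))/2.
m_α(x) = x^2 - x + 225

From 2α - 1 = √(-899), squaring gives (2α - 1)^2 = -899, i.e. 4α^2 - 4α + 1 = -899, so α^2 - α + (1 + 899)/4 = 0. Since -899 ≡ 1 (mod 4), (1 + 899)/4 = 225 ∈ Z. The polynomial x^2 - x + 225 has discriminant 1 - 4·(225) = -899, which is not a perfect square in Q (d = -899 is squarefree and ≠ 1), so x^2 - x + 225 is irreducible over Q. It is the minimal polynomial of α.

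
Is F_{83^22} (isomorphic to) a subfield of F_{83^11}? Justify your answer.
No: F_{83^22} is not a subfield of F_{83^11}

F_{p^m} embeds in F_{p^n} iff m | n. Here 22 ∤ 11 (since 11 = 0·22 + 11 with remainder 11 ≠ 0), so F_{83^22} is not a subfield of F_{83^11}. Equivalently: if it were, the tower law would give 22 = [F_{83^22}:F_83] dividing [F_{83^11}:F_83] = 11, contradiction.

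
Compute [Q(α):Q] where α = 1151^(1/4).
[Q(α):Q] = 4

α is a root of x^4 - 1151. By Eisenstein's criterion at the prime p = 1151 (which divides the constant term 1151 but p^2 = 1324801 does not, since 1151 is squarefree), x^4 - 1151 is irreducible over Q. Hence [Q(α):Q] = 4.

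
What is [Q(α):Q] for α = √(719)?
[Q(α):Q] = 2

[Q(α):Q] equals the degree of the minimal polynomial of α. Here α^2 = 719 and x^2 - 719 is irreducible (d = 719 is squarefree, ≠ 1, hence not a square), so deg(m_α) = 2. Thus [Q(α):Q] = 2.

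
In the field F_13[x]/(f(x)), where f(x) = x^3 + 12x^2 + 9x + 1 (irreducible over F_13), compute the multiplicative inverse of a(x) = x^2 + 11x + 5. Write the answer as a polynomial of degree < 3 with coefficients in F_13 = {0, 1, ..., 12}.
a(x)^(-1) ≡ 9x^2 + 10x + 3 (mod f(x))

Since f is irreducible over F_13, F_13[x]/(f) is a field and a(x) ≠ 0 has an inverse. Apply the extended Euclidean algorithm to f(x) and a(x) in F_13[x]: f(x) = (x + 1)·a(x) + (6x + 9);  a(x) = (11x + 7)·(6x + 9) + (7). The last nonzero remainder is the constant 7 = gcd(f, a) in F_13. Back-substituting through the division chain expresses 7 = s(x)·a(x) + t(x)·f(x) with s(x) ≡ 11x^2 + 5x + 8 (mod f), so (11x^2 + 5x + 8)·a(x) ≡ 7 (mod f). Multiplying by 7^(-1) ≡ 2 in F_13 gives a(x)^(-1) ≡ 2·(11x^2 + 5x + 8) ≡ 9x^2 + 10x + 3 (mod f). Check: (x^2 + 11x + 5)·(9x^2 + 10x + 3) = 9x^4 + 5x^3 + 2x^2 + 5x + 2 ≡ 1 (mod x^3 + 12x^2 + 9x + 1).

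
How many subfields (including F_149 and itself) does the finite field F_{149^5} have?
F_{149^5} has 2 subfields

The subfields of F_{p^n} are exactly the fields F_{p^d} for d | n (each is the fixed field of the unique index-d subgroup of Gal(F_{p^n}/F_p) ≅ Z/nZ). The divisors of n = 5 are {1, 5}, giving 2 subfields: F_{149^1}, F_{149^5}.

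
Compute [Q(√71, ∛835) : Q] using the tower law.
[Q(√71, ∛835) : Q] = 6

Let L = Q(√71, ∛835). Since Q(√71) ⊂ L and [Q(√71):Q] = 2, the tower law gives 2 | [L:Q]. Likewise Q(∛835) ⊂ L with [Q(∛835):Q] = 3 (because 835 is not a perfect cube), so 3 | [L:Q]. As gcd(2,3) = 1, [L:Q] is divisible by 6. Conversely L is generated over Q by √71 and ∛835, so [L:Q] ≤ 2·3 = 6. Therefore [Q(√71, ∛835) : Q] = 6.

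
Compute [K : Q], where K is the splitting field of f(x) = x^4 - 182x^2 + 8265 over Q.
[K : Q] = 4

Solving the quadratic in x^2: x^2 = (182 ± √(182^2 - 4·8265))/2 = (182 ± √64)/2 = (182 ± 8)/2, giving x^2 = 95 or x^2 = 87. So f(x) = (x^2 - 95)(x^2 - 87) and the roots of f are ±√95, ±√87. Hence the splitting field is K = Q(√95, √87). Since 95 and 87 are distinct squarefree integers > 1, their product 8265 is not a perfect square, so √87 ∉ Q(√95). By the tower law [K:Q] = [Q(√95,√87):Q(√95)] · [Q(√95):Q] = 2 · 2 = 4.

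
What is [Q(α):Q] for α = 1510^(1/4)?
[Q(α):Q] = 4

α is a root of x^4 - 1510. By Eisenstein's criterion at the prime p = 2 (which divides the constant term 1510 but p^2 = 4 does not, since 1510 is squarefree), x^4 - 1510 is irreducible over Q. Hence [Q(α):Q] = 4.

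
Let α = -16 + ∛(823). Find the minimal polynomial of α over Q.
m_α(x) = x^3 + 48x^2 + 768x + 3273

Set β = α + 16 = ∛(823), so β^3 = 823. Then (α + 16)^3 - 823 = 0, i.e. α is a root of g(x) = (x + 16)^3 - 823 = x^3 + 48x^2 + 768x + 3273. Since g(x) = h(x + 16) where h(x) = x^3 - 823, and h is irreducible over Q (because 823 is not a perfect cube, so h has no rational root, and a monic cubic with no rational root is irreducible), g is also irreducible (irreducibility is preserved under the substitution x → x + 16). Hence m_α(x) = x^3 + 48x^2 + 768x + 3273.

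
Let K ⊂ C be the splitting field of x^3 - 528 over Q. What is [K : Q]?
[K : Q] = 6

The roots of x^3 - 528 are ∛528, ω∛528, ω^2∛528 where ω = e^(2πi/3) is a primitive cube root of unity, so K = Q(∛528, ω). Now [Q(∛528):Q] = 3 (since 528 is not a perfect cube, x^3 - 528 is irreducible) and [Q(ω):Q] = 2. Both 2 and 3 divide [K:Q], and [K:Q] ≤ 3·2 = 6, so [K:Q] = 6. (Equivalently: Q(∛528) ⊂ R but ω ∉ R, so [K : Q(∛528)] = 2.)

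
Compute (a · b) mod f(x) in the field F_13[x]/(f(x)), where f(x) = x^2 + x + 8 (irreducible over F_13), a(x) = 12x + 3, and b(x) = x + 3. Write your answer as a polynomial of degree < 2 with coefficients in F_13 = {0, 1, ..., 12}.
a · b ≡ x + 4 (mod f(x))

Multiply in F_13[x]: a(x)·b(x) = (12x + 3)·(x + 3) = 12x^2 + 9. This has degree ≥ 2, so divide by f(x) over F_13: 12x^2 + 9 = (12)·(x^2 + x + 8) + (x + 4). Hence a·b ≡ x + 4 (mod f). (F_13[x]/(f) is a field with 13^2 = 169 elements since f is irreducible of degree 2.)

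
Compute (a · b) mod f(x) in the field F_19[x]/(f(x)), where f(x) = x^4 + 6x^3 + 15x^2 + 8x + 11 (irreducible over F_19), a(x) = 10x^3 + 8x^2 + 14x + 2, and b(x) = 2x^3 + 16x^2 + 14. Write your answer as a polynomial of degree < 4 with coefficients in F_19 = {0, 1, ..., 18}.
a · b ≡ 6x^3 + 7x^2 + 7 (mod f(x))

Multiply in F_19[x]: a(x)·b(x) = (10x^3 + 8x^2 + 14x + 2)·(2x^3 + 16x^2 + 14) = x^6 + 5x^5 + 4x^4 + 7x^3 + 11x^2 + 6x + 9. This has degree ≥ 4, so divide by f(x) over F_19: x^6 + 5x^5 + 4x^4 + 7x^3 + 11x^2 + 6x + 9 = (x^2 + 18x + 14)·(x^4 + 6x^3 + 15x^2 + 8x + 11) + (6x^3 + 7x^2 + 7). Hence a·b ≡ 6x^3 + 7x^2 + 7 (mod f). (F_19[x]/(f) is a field with 19^4 = 130321 elements since f is irreducible of degree 4.)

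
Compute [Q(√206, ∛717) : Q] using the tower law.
[Q(√206, ∛717) : Q] = 6

Let L = Q(√206, ∛717). Since Q(√206) ⊂ L and [Q(√206):Q] = 2, the tower law gives 2 | [L:Q]. Likewise Q(∛717) ⊂ L with [Q(∛717):Q] = 3 (because 717 is not a perfect cube), so 3 | [L:Q]. As gcd(2,3) = 1, [L:Q] is divisible by 6. Conversely L is generated over Q by √206 and ∛717, so [L:Q] ≤ 2·3 = 6. Therefore [Q(√206, ∛717) : Q] = 6.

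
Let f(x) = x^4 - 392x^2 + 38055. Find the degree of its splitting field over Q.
[K : Q] = 4

Solving the quadratic in x^2: x^2 = (392 ± √(392^2 - 4·38055))/2 = (392 ± √1444)/2 = (392 ± 38)/2, giving x^2 = 177 or x^2 = 215. So f(x) = (x^2 - 177)(x^2 - 215) and the roots of f are ±√177, ±√215. Hence the splitting field is K = Q(√177, √215). Since 177 and 215 are distinct squarefree integers > 1, their product 38055 is not a perfect square, so √215 ∉ Q(√177). By the tower law [K:Q] = [Q(√177,√215):Q(√177)] · [Q(√177):Q] = 2 · 2 = 4.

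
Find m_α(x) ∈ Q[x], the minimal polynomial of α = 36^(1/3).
m_α(x) = x^3 - 36

α satisfies α^3 = 36, so x^3 - 36 annihilates α. By the rational root test, a rational root p/q (in lowest terms) of x^3 - 36 would satisfy p^3 = 36 q^3, forcing q = 1 and p^3 = 36; but 36 is not a perfect cube, contradiction. A monic cubic over Q with no rational root is irreducible (any nontrivial factorization would include a linear factor). Hence x^3 - 36 is the minimal polynomial of α, and in particular [Q(α):Q] = 3.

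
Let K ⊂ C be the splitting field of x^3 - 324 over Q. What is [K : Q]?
[K : Q] = 6

The roots of x^3 - 324 are ∛324, ω∛324, ω^2∛324 where ω = e^(2πi/3) is a primitive cube root of unity, so K = Q(∛324, ω). Now [Q(∛324):Q] = 3 (since 324 is not a perfect cube, x^3 - 324 is irreducible) and [Q(ω):Q] = 2. Both 2 and 3 divide [K:Q], and [K:Q] ≤ 3·2 = 6, so [K:Q] = 6. (Equivalently: Q(∛324) ⊂ R but ω ∉ R, so [K : Q(∛324)] = 2.)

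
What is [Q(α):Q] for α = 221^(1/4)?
[Q(α):Q] = 4

α is a root of x^4 - 221. By Eisenstein's criterion at the prime p = 13 (which divides the constant term 221 but p^2 = 169 does not, since 221 is squarefree), x^4 - 221 is irreducible over Q. Hence [Q(α):Q] = 4.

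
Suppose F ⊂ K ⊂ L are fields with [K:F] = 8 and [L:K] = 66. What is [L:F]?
[L:F] = 528

The tower law says that for any tower of field extensions F ⊂ K ⊂ L with finite degrees, [L:F] = [L:K] · [K:F]. Here this gives [L:F] = 66 · 8 = 528.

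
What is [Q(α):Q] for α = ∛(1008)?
[Q(α):Q] = 3

The minimal polynomial of α is x^3 - 1008, irreducible over Q since 1008 is not a perfect cube (so x^3 - 1008 has no rational root). Hence [Q(α):Q] = deg(m_α) = 3.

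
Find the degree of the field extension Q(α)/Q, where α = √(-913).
[Q(α):Q] = 2

[Q(α):Q] equals the degree of the minimal polynomial of α. Here α^2 = -913 and x^2 + 913 is irreducible (d = -913 is squarefree, ≠ 1, hence not a square), so deg(m_α) = 2. Thus [Q(α):Q] = 2.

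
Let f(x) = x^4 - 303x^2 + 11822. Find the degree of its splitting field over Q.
[K : Q] = 4

Solving the quadratic in x^2: x^2 = (303 ± √(303^2 - 4·11822))/2 = (303 ± √44521)/2 = (303 ± 211)/2, giving x^2 = 46 or x^2 = 257. So f(x) = (x^2 - 46)(x^2 - 257) and the roots of f are ±√46, ±√257. Hence the splitting field is K = Q(√46, √257). Since 46 and 257 are distinct squarefree integers > 1, their product 11822 is not a perfect square, so √257 ∉ Q(√46). By the tower law [K:Q] = [Q(√46,√257):Q(√46)] · [Q(√46):Q] = 2 · 2 = 4.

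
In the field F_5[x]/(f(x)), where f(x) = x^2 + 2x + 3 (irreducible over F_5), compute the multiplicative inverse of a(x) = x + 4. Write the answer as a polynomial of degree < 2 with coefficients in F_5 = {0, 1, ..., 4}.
a(x)^(-1) ≡ 4x + 2 (mod f(x))

Since f is irreducible over F_5, F_5[x]/(f) is a field and a(x) ≠ 0 has an inverse. Apply the extended Euclidean algorithm to f(x) and a(x) in F_5[x]: f(x) = (x + 3)·a(x) + (1). The last nonzero remainder is the constant 1 = gcd(f, a) in F_5. Back-substituting through the division chain expresses 1 = s(x)·a(x) + t(x)·f(x) with s(x) ≡ 4x + 2 (mod f), so a(x)^(-1) ≡ s(x) = 4x + 2 (mod f). Check: (x + 4)·(4x + 2) = 4x^2 + 3x + 3 ≡ 1 (mod x^2 + 2x + 3).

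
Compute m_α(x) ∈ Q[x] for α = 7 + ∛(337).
m_α(x) = x^3 - 21x^2 + 147x - 680

Set β = α - 7 = ∛(337), so β^3 = 337. Then (α - 7)^3 - 337 = 0, i.e. α is a root of g(x) = (x - 7)^3 - 337 = x^3 - 21x^2 + 147x - 680. Since g(x) = h(x - 7) where h(x) = x^3 - 337, and h is irreducible over Q (because 337 is not a perfect cube, so h has no rational root, and a monic cubic with no rational root is irreducible), g is also irreducible (irreducibility is preserved under the substitution x → x - 7). Hence m_α(x) = x^3 - 21x^2 + 147x - 680.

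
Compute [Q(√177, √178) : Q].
[Q(√177, √178) : Q] = 4

[Q(√177):Q] = 2 (min poly x^2 - 177, irreducible since 177 is squarefree > 1). For the top step, suppose √178 ∈ Q(√177), say √178 = c + d√177 with c, d ∈ Q. Squaring: 178 = c^2 + 177d^2 + 2cd√177. Since √177 ∉ Q this forces 2cd = 0. If d = 0 then √178 = c ∈ Q, contradicting 178 squarefree > 1. If c = 0 then 178 = 177d^2, so 177·178 = (177d)^2 is a perfect square in Q — but 177·178 = 31506 is not a perfect square (since 177 and 178 are distinct squarefree integers). Contradiction. Hence √178 ∉ Q(√177), so x^2 - 178 stays irreducible over Q(√177) and [Q(√177, √178) : Q(√177)] = 2. By the tower law, [Q(√177, √178) : Q] = 2 · 2 = 4.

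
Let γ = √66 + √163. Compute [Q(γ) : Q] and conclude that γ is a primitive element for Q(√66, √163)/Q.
[Q(γ) : Q] = 4 (equivalently, Q(γ) = Q(√66, √163))

Obviously Q(γ) ⊆ Q(√66, √163), and [Q(√66, √163):Q] = 4 (since 66, 163 are distinct squarefree integers > 1 with 10758 not a perfect square). To show equality we compute the minimal polynomial of γ. From γ = √66 + √163: γ^2 = 66 + 2√(10758) + 163 = 229 + 2√(10758), so γ^2 - 229 = 2√(10758); squaring, (γ^2 - 229)^2 = 4·10758, i.e. γ^4 - 458γ^2 + 52441 - 43032 = 0, i.e. γ^4 - 458γ^2 + 9409 = 0. So γ is a root of x^4 - 458x^2 + 9409. This polynomial is irreducible over Q: it has no rational root (each ±√66 ± √163 is irrational), and any factorization into two quadratics over Q would force √(10758) ∈ Q (pairing opposite roots) or √66, √163 ∈ Q (other pairings), all impossible. Hence [Q(γ):Q] = 4 = [Q(√66, √163):Q], so Q(γ) = Q(√66, √163).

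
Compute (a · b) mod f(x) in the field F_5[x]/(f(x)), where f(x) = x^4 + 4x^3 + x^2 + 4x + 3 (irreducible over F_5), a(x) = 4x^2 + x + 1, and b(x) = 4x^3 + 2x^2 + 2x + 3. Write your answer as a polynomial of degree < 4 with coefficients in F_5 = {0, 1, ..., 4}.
a · b ≡ x^3 + 4x^2 + 4 (mod f(x))

Multiply in F_5[x]: a(x)·b(x) = (4x^2 + x + 1)·(4x^3 + 2x^2 + 2x + 3) = x^5 + 2x^4 + 4x^3 + x^2 + 3. This has degree ≥ 4, so divide by f(x) over F_5: x^5 + 2x^4 + 4x^3 + x^2 + 3 = (x + 3)·(x^4 + 4x^3 + x^2 + 4x + 3) + (x^3 + 4x^2 + 4). Hence a·b ≡ x^3 + 4x^2 + 4 (mod f). (F_5[x]/(f) is a field with 5^4 = 625 elements since f is irreducible of degree 4.)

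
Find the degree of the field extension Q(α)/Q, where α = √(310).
[Q(α):Q] = 2

[Q(α):Q] equals the degree of the minimal polynomial of α. Here α^2 = 310 and x^2 - 310 is irreducible (d = 310 is squarefree, ≠ 1, hence not a square), so deg(m_α) = 2. Thus [Q(α):Q] = 2.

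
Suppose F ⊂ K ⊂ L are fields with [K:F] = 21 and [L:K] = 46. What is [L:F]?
[L:F] = 966

The tower law says that for any tower of field extensions F ⊂ K ⊂ L with finite degrees, [L:F] = [L:K] · [K:F]. Here this gives [L:F] = 46 · 21 = 966.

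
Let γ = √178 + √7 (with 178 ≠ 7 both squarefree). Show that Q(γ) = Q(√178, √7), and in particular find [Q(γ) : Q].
[Q(γ) : Q] = 4 (equivalently, Q(γ) = Q(√178, √7))

Obviously Q(γ) ⊆ Q(√178, √7), and [Q(√178, √7):Q] = 4 (since 178, 7 are distinct squarefree integers > 1 with 1246 not a perfect square). To show equality we compute the minimal polynomial of γ. From γ = √178 + √7: γ^2 = 178 + 2√(1246) + 7 = 185 + 2√(1246), so γ^2 - 185 = 2√(1246); squaring, (γ^2 - 185)^2 = 4·1246, i.e. γ^4 - 370γ^2 + 34225 - 4984 = 0, i.e. γ^4 - 370γ^2 + 29241 = 0. So γ is a root of x^4 - 370x^2 + 29241. This polynomial is irreducible over Q: it has no rational root (each ±√178 ± √7 is irrational), and any factorization into two quadratics over Q would force √(1246) ∈ Q (pairing opposite roots) or √178, √7 ∈ Q (other pairings), all impossible. Hence [Q(γ):Q] = 4 = [Q(√178, √7):Q], so Q(γ) = Q(√178, √7).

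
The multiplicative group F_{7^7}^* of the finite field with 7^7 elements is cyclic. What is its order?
|F_{7^7}^*| = 823542

F_{7^7} has 7^7 = 823543 elements; its multiplicative group consists of all nonzero elements, so |F_{7^7}^*| = 823543 - 1 = 823542. (It is cyclic since any finite subgroup of the multiplicative group of a field is cyclic.)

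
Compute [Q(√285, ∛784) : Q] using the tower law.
[Q(√285, ∛784) : Q] = 6

Let L = Q(√285, ∛784). Since Q(√285) ⊂ L and [Q(√285):Q] = 2, the tower law gives 2 | [L:Q]. Likewise Q(∛784) ⊂ L with [Q(∛784):Q] = 3 (because 784 is not a perfect cube), so 3 | [L:Q]. As gcd(2,3) = 1, [L:Q] is divisible by 6. Conversely L is generated over Q by √285 and ∛784, so [L:Q] ≤ 2·3 = 6. Therefore [Q(√285, ∛784) : Q] = 6.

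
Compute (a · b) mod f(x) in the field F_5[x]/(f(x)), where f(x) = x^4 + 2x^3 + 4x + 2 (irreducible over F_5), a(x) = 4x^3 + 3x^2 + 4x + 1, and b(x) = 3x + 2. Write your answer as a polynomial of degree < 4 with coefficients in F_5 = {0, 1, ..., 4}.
a · b ≡ 3x^3 + 3x^2 + 3x + 3 (mod f(x))

Multiply in F_5[x]: a(x)·b(x) = (4x^3 + 3x^2 + 4x + 1)·(3x + 2) = 2x^4 + 2x^3 + 3x^2 + x + 2. This has degree ≥ 4, so divide by f(x) over F_5: 2x^4 + 2x^3 + 3x^2 + x + 2 = (2)·(x^4 + 2x^3 + 4x + 2) + (3x^3 + 3x^2 + 3x + 3). Hence a·b ≡ 3x^3 + 3x^2 + 3x + 3 (mod f). (F_5[x]/(f) is a field with 5^4 = 625 elements since f is irreducible of degree 4.)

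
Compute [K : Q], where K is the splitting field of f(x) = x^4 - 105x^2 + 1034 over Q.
[K : Q] = 4

Solving the quadratic in x^2: x^2 = (105 ± √(105^2 - 4·1034))/2 = (105 ± √6889)/2 = (105 ± 83)/2, giving x^2 = 94 or x^2 = 11. So f(x) = (x^2 - 94)(x^2 - 11) and the roots of f are ±√94, ±√11. Hence the splitting field is K = Q(√94, √11). Since 94 and 11 are distinct squarefree integers > 1, their product 1034 is not a perfect square, so √11 ∉ Q(√94). By the tower law [K:Q] = [Q(√94,√11):Q(√94)] · [Q(√94):Q] = 2 · 2 = 4.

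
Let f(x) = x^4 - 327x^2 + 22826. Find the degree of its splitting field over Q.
[K : Q] = 4

Solving the quadratic in x^2: x^2 = (327 ± √(327^2 - 4·22826))/2 = (327 ± √15625)/2 = (327 ± 125)/2, giving x^2 = 101 or x^2 = 226. So f(x) = (x^2 - 101)(x^2 - 226) and the roots of f are ±√101, ±√226. Hence the splitting field is K = Q(√101, √226). Since 101 and 226 are distinct squarefree integers > 1, their product 22826 is not a perfect square, so √226 ∉ Q(√101). By the tower law [K:Q] = [Q(√101,√226):Q(√101)] · [Q(√101):Q] = 2 · 2 = 4.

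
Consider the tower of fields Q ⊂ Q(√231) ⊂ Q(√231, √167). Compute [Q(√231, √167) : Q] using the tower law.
[Q(√231, √167) : Q] = 4

[Q(√231):Q] = 2 (min poly x^2 - 231, irreducible since 231 is squarefree > 1). For the top step, suppose √167 ∈ Q(√231), say √167 = c + d√231 with c, d ∈ Q. Squaring: 167 = c^2 + 231d^2 + 2cd√231. Since √231 ∉ Q this forces 2cd = 0. If d = 0 then √167 = c ∈ Q, contradicting 167 squarefree > 1. If c = 0 then 167 = 231d^2, so 231·167 = (231d)^2 is a perfect square in Q — but 231·167 = 38577 is not a perfect square (since 231 and 167 are distinct squarefree integers). Contradiction. Hence √167 ∉ Q(√231), so x^2 - 167 stays irreducible over Q(√231) and [Q(√231, √167) : Q(√231)] = 2. By the tower law, [Q(√231, √167) : Q] = 2 · 2 = 4.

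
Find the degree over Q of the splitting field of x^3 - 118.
[K : Q] = 6

The roots of x^3 - 118 are ∛118, ω∛118, ω^2∛118 where ω = e^(2πi/3) is a primitive cube root of unity, so K = Q(∛118, ω). Now [Q(∛118):Q] = 3 (since 118 is not a perfect cube, x^3 - 118 is irreducible) and [Q(ω):Q] = 2. Both 2 and 3 divide [K:Q], and [K:Q] ≤ 3·2 = 6, so [K:Q] = 6. (Equivalently: Q(∛118) ⊂ R but ω ∉ R, so [K : Q(∛118)] = 2.)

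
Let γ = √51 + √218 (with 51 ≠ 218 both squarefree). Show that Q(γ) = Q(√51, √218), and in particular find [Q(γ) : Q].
[Q(γ) : Q] = 4 (equivalently, Q(γ) = Q(√51, √218))

Obviously Q(γ) ⊆ Q(√51, √218), and [Q(√51, √218):Q] = 4 (since 51, 218 are distinct squarefree integers > 1 with 11118 not a perfect square). To show equality we compute the minimal polynomial of γ. From γ = √51 + √218: γ^2 = 51 + 2√(11118) + 218 = 269 + 2√(11118), so γ^2 - 269 = 2√(11118); squaring, (γ^2 - 269)^2 = 4·11118, i.e. γ^4 - 538γ^2 + 72361 - 44472 = 0, i.e. γ^4 - 538γ^2 + 27889 = 0. So γ is a root of x^4 - 538x^2 + 27889. This polynomial is irreducible over Q: it has no rational root (each ±√51 ± √218 is irrational), and any factorization into two quadratics over Q would force √(11118) ∈ Q (pairing opposite roots) or √51, √218 ∈ Q (other pairings), all impossible. Hence [Q(γ):Q] = 4 = [Q(√51, √218):Q], so Q(γ) = Q(√51, √218).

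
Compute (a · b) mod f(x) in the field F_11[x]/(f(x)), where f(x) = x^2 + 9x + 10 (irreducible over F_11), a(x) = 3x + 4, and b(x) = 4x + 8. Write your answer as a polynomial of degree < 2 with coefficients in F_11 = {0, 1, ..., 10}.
a · b ≡ 9x (mod f(x))

Multiply in F_11[x]: a(x)·b(x) = (3x + 4)·(4x + 8) = x^2 + 7x + 10. This has degree ≥ 2, so divide by f(x) over F_11: x^2 + 7x + 10 = (1)·(x^2 + 9x + 10) + (9x). Hence a·b ≡ 9x (mod f). (F_11[x]/(f) is a field with 11^2 = 121 elements since f is irreducible of degree 2.)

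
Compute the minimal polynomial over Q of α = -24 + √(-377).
m_α(x) = x^2 + 48x + 953

From α + 24 = √(-377), squaring gives (α + 24)^2 = -377, i.e. α^2 + 48α + 576 = -377, so α^2 + 48α + 953 = 0. The discriminant of x^2 + 48x + 953 is (48)^2 - 4·(953) = 2304 - 3812 = -1508, and 4·(-377) is not a perfect square in Q since -377 is squarefree and ≠ 1. Hence x^2 + 48x + 953 is irreducible over Q and is the minimal polynomial of α.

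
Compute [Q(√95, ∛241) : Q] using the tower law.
[Q(√95, ∛241) : Q] = 6

Let L = Q(√95, ∛241). Since Q(√95) ⊂ L and [Q(√95):Q] = 2, the tower law gives 2 | [L:Q]. Likewise Q(∛241) ⊂ L with [Q(∛241):Q] = 3 (because 241 is not a perfect cube), so 3 | [L:Q]. As gcd(2,3) = 1, [L:Q] is divisible by 6. Conversely L is generated over Q by √95 and ∛241, so [L:Q] ≤ 2·3 = 6. Therefore [Q(√95, ∛241) : Q] = 6.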